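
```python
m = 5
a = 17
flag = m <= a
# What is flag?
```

Trace:
`m = 5` → m = 5
`a = 17` → a = 17
`flag = m <= a` → flag = True
So flag = True

Answer: True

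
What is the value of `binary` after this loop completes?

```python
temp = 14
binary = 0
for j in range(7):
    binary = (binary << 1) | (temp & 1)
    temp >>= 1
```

Reverse lowest 7 bits of 14
`binary` takes the values: 0 → 1 → 3 → 7 → 14 → 28 → 56

Answer: 56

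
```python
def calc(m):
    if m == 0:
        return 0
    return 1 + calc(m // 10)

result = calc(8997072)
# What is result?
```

Count of digits of 8997072: 7

Answer: 7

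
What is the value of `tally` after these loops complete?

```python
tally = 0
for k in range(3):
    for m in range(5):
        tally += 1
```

3 * 5 = 15
`tally` takes the values: 0 → 1 → 2 → 3 → 4 → 5 → 6 → 7 → 8 → 9 → 10 → 11 → 12 → 13 → 14 → 15

Answer: 15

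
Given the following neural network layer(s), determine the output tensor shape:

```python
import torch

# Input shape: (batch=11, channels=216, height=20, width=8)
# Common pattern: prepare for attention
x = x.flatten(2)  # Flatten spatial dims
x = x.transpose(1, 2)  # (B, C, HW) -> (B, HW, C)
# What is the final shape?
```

Input: (11, 216, 20, 8) -> after flatten(2): (11, 216, 160) -> Output: (11, 160, 216)

Answer: (11, 160, 216)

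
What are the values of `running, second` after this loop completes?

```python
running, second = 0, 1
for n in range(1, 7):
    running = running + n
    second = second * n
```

Sum and factorial of 1 to 6
`running, second` takes the values: (0, 1) → (1, 1) → (3, 1) → (3, 2) → (6, 2) → (6, 6) → (10, 6) → (10, 24) → (15, 24) → (15, 120) → (21, 120) → (21, 720)

Answer: 21, 720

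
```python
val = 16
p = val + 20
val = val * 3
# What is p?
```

Trace:
`val = 16` → val = 16
`p = val + 20` → p = 36
`val = val * 3` → val = 48
So p = 36

Answer: 36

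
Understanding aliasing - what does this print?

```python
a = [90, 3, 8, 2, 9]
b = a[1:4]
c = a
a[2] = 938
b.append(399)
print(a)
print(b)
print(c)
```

Key concept: slice vs alias.
Step by step:
`a = [90, 3, 8, 2, 9]` → a = [90, 3, 8, 2, 9]
`b = a[1:4]` → b = [3, 8, 2]
`c = a` → c = [90, 3, 8, 2, 9] (same object as a)
`a[2] = 938` → a = [90, 3, 938, 2, 9] (same object as c); c = [90, 3, 938, 2, 9] (same object as a)
`b.append(399)` → b = [3, 8, 2, 399]
`print(a)` → prints [90, 3, 938, 2, 9]
`print(b)` → prints [3, 8, 2, 399]
`print(c)` → prints [90, 3, 938, 2, 9]

Answer:
[90, 3, 938, 2, 9]
[3, 8, 2, 399]
[90, 3, 938, 2, 9]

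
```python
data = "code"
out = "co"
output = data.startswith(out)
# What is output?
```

Trace:
`data = "code"` → data = 'code'
`out = "co"` → out = 'co'
`output = data.startswith(out)` → output = True
So output = True

Answer: True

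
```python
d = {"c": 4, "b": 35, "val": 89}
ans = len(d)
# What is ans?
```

Trace:
`d = {"c": 4, "b": 35, "val": 89}` → d = {'c': 4, 'b': 35, 'val': 89}
`ans = len(d)` → ans = 3
So ans = 3

Answer: 3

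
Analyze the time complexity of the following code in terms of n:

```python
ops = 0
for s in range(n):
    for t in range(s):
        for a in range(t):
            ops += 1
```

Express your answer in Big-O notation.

Each loop level contributes: n × n × n. Multiplying the contributions gives O(n^3).

Answer: O(n^3)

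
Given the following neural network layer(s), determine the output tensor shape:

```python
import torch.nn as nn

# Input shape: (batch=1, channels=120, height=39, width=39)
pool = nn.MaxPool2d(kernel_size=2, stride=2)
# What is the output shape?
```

Input: (1, 120, 39, 39) -> Output: (1, 120, 19, 19)

Answer: (1, 120, 19, 19)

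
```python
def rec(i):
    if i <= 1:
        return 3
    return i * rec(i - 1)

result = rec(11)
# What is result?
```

rec(11) = 11 * 10 * 9 * 8 * 7 * 6 * 5 * 4 * 3 * 2 * 3 = 119750400

Answer: 119750400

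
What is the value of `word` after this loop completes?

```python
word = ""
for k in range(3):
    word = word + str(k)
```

Concatenate digits 0 to 2
`word` takes the values: "" → "0" → "01" → "012"

Answer: "012"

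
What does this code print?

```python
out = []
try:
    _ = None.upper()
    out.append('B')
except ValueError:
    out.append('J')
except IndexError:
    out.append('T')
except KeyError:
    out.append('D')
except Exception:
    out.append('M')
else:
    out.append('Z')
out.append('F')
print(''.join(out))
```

Execution trace: 'M' (except Exception) → 'F' (after the try/except). Output: MF

Answer: MF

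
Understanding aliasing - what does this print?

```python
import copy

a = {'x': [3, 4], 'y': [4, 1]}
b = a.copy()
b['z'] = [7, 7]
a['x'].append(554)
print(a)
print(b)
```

Key concept: shallow copy of dict with mutable values.
Step by step:
`a = {'x': [3, 4], 'y': [4, 1]}` → a = {'x': [3, 4], 'y': [4, 1]}
`b = a.copy()` → b = {'x': [3, 4], 'y': [4, 1]}
`b['z'] = [7, 7]` → b = {'x': [3, 4], 'y': [4, 1], 'z': [7, 7]}
`a['x'].append(554)` → a = {'x': [3, 4, 554], 'y': [4, 1]}; b = {'x': [3, 4, 554], 'y': [4, 1], 'z': [7, 7]}
`print(a)` → prints {'x': [3, 4, 554], 'y': [4, 1]}
`print(b)` → prints {'x': [3, 4, 554], 'y': [4, 1], 'z': [7, 7]}

Answer:
{'x': [3, 4, 554], 'y': [4, 1]}
{'x': [3, 4, 554], 'y': [4, 1], 'z': [7, 7]}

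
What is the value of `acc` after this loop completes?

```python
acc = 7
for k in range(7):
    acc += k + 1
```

Start at 7, add 1 to 7 = 35
`acc` takes the values: 7 → 8 → 10 → 13 → 17 → 22 → 28 → 35

Answer: 35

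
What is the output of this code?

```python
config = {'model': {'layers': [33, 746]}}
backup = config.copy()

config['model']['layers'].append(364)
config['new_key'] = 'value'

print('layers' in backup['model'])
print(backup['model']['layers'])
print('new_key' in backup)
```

Key concept: shallow copy gotcha with nested dict.
Step by step:
`config = {'model': {'layers': [33, 746]}}` → config = {'model': {'layers': [33, 746]}}
`backup = config.copy()` → backup = {'model': {'layers': [33, 746]}}
`config['model']['layers'].append(364)` → config = {'model': {'layers': [33, 746, 364]}}; backup = {'model': {'layers': [33, 746, 364]}}
`config['new_key'] = 'value'` → config = {'model': {'layers': [33, 746, 364]}, 'new_key': 'value'}
`print('layers' in backup['model'])` → prints True
`print(backup['model']['layers'])` → prints [33, 746, 364]
`print('new_key' in backup)` → prints False

Answer:
True
[33, 746, 364]
False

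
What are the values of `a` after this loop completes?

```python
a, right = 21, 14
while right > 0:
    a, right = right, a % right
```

GCD of 21 and 14
`a` takes the values: 21 → 14 → 7

Answer: 7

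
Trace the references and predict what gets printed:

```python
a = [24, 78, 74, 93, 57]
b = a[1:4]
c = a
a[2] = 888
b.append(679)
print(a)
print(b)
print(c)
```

Key concept: slice vs alias.
Step by step:
`a = [24, 78, 74, 93, 57]` → a = [24, 78, 74, 93, 57]
`b = a[1:4]` → b = [78, 74, 93]
`c = a` → c = [24, 78, 74, 93, 57] (same object as a)
`a[2] = 888` → a = [24, 78, 888, 93, 57] (same object as c); c = [24, 78, 888, 93, 57] (same object as a)
`b.append(679)` → b = [78, 74, 93, 679]
`print(a)` → prints [24, 78, 888, 93, 57]
`print(b)` → prints [78, 74, 93, 679]
`print(c)` → prints [24, 78, 888, 93, 57]

Answer:
[24, 78, 888, 93, 57]
[78, 74, 93, 679]
[24, 78, 888, 93, 57]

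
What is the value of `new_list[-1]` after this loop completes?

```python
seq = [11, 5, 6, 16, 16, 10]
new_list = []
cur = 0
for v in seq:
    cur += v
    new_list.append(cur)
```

Cumulative sum ends at 64
`new_list` takes the values: [] → [11] → [11, 16] → [11, 16, 22] → [11, 16, 22, 38] → [11, 16, 22, 38, 54] → [11, 16, 22, 38, 54, 64]
So `new_list[-1]` = 64

Answer: 64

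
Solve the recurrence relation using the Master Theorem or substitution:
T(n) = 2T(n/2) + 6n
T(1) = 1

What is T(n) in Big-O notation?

By Master Theorem: a=2, b=2, f(n)=6n. Since log_2(2) = 1 and f(n) = Θ(n^1), Case 2 applies. T(n) = O(n log n).

Answer: O(n log n)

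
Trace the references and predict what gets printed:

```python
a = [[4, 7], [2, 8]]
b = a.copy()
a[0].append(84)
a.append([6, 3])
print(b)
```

Key concept: shallow copy with nested lists.
Step by step:
`a = [[4, 7], [2, 8]]` → a = [[4, 7], [2, 8]]
`b = a.copy()` → b = [[4, 7], [2, 8]]
`a[0].append(84)` → a = [[4, 7, 84], [2, 8]]; b = [[4, 7, 84], [2, 8]]
`a.append([6, 3])` → a = [[4, 7, 84], [2, 8], [6, 3]]
`print(b)` → prints [[4, 7, 84], [2, 8]]

Answer: [[4, 7, 84], [2, 8]]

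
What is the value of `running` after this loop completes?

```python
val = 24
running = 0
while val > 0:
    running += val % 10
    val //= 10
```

Sum digits of 24
`running` takes the values: 0 → 4 → 6

Answer: 6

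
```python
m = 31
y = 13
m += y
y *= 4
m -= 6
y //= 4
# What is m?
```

Trace:
`m = 31` → m = 31
`y = 13` → y = 13
`m += y` → m = 44
`y *= 4` → y = 52
`m -= 6` → m = 38
`y //= 4` → y = 13
So m = 38

Answer: 38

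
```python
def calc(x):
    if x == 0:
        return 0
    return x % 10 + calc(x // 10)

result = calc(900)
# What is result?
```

Sum of digits of 900: 0 + 0 + 9 = 9

Answer: 9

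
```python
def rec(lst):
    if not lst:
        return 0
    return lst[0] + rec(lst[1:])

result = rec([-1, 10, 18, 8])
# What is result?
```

(-1) + 10 + 18 + 8 + 0 = 35

Answer: 35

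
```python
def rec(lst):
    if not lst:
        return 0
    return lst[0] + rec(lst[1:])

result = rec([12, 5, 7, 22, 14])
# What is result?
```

12 + 5 + 7 + 22 + 14 + 0 = 60

Answer: 60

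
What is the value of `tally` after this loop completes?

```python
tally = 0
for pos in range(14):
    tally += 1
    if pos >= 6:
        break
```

Loop breaks when pos reaches 6, tally is 7
`tally` takes the values: 0 → 1 → 2 → 3 → 4 → 5 → 6 → 7

Answer: 7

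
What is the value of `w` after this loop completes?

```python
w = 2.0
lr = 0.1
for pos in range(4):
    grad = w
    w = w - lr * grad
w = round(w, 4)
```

Gradient descent: w = 2.0 * (1 - 0.1)^4
`w` takes the values: 2.0 → 1.8 → 1.62 → 1.458 → 1.3122

Answer: 1.3122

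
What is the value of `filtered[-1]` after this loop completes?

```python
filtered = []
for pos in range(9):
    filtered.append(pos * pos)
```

Last element of squares 0 to 8
`filtered` takes the values: [] → [0] → [0, 1] → [0, 1, 4] → [0, 1, 4, 9] → [0, 1, 4, 9, 16] → [0, 1, 4, 9, 16, 25] → [0, 1, 4, 9, 16, 25, 36] → [0, 1, 4, 9, 16, 25, 36, 49] → [0, 1, 4, 9, 16, 25, 36, 49, 64]
So `filtered[-1]` = 64

Answer: 64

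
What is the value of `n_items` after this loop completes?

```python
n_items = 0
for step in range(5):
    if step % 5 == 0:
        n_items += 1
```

Count numbers divisible by 5 in range(5)
`n_items` takes the values: 0 → 1

Answer: 1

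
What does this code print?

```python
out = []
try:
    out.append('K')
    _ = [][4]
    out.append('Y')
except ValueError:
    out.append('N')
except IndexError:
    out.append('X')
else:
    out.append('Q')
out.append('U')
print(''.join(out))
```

Execution trace: 'K' (try body) → 'X' (except IndexError) → 'U' (after the try/except). Output: KXU

Answer: KXU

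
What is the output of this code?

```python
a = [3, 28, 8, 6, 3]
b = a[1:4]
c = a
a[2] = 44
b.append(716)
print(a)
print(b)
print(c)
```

Key concept: slice vs alias.
Step by step:
`a = [3, 28, 8, 6, 3]` → a = [3, 28, 8, 6, 3]
`b = a[1:4]` → b = [28, 8, 6]
`c = a` → c = [3, 28, 8, 6, 3] (same object as a)
`a[2] = 44` → a = [3, 28, 44, 6, 3] (same object as c); c = [3, 28, 44, 6, 3] (same object as a)
`b.append(716)` → b = [28, 8, 6, 716]
`print(a)` → prints [3, 28, 44, 6, 3]
`print(b)` → prints [28, 8, 6, 716]
`print(c)` → prints [3, 28, 44, 6, 3]

Answer:
[3, 28, 44, 6, 3]
[28, 8, 6, 716]
[3, 28, 44, 6, 3]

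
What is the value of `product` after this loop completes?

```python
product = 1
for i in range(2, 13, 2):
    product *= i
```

Product of even numbers 2 to 12
`product` takes the values: 1 → 2 → 8 → 48 → 384 → 3840 → 46080

Answer: 46080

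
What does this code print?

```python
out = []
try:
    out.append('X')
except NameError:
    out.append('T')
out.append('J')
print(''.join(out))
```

Execution trace: 'X' (try body, no exception) → 'J' (after the try/except). Output: XJ

Answer: XJ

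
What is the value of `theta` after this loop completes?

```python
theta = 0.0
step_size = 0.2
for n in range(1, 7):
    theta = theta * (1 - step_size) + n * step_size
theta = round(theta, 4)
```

Moving average with lr=0.2
`theta` takes the values: 0.0 → 0.2 → 0.56 → 1.048 → 1.6384 → 2.31072 → 3.048576 → 3.0486

Answer: 3.0486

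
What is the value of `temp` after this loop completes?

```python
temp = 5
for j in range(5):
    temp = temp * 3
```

Multiply by 3, 5 times: 5 * 3^5 = 1215
`temp` takes the values: 5 → 15 → 45 → 135 → 405 → 1215

Answer: 1215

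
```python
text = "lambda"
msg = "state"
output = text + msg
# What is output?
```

Trace:
`text = "lambda"` → text = 'lambda'
`msg = "state"` → msg = 'state'
`output = text + msg` → output = 'lambdastate'
So output = 'lambdastate'

Answer: 'lambdastate'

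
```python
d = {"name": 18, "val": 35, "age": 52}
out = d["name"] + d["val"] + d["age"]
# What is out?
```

Trace:
`d = {"name": 18, "val": 35, "age": 52}` → d = {'name': 18, 'val': 35, 'age': 52}
`out = d["name"] + d["val"] + d["age"]` → out = 105
So out = 105

Answer: 105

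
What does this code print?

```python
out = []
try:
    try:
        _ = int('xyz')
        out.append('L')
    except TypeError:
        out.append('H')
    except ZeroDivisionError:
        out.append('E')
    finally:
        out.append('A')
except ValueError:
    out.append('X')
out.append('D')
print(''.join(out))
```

Execution trace: 'A' (finally) → 'X' (outer except ValueError) → 'D' (after the try/except). Output: AXD

Answer: AXD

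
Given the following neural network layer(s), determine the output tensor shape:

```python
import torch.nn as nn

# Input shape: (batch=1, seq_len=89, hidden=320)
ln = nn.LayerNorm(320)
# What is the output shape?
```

Input: (1, 89, 320) -> Output: (1, 89, 320)

Answer: (1, 89, 320)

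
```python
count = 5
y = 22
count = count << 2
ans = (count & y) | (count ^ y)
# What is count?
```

Trace:
`count = 5` → count = 5
`y = 22` → y = 22
`count = count << 2` → count = 20
`ans = (count & y) | (count ^ y)` → ans = 22
So count = 20

Answer: 20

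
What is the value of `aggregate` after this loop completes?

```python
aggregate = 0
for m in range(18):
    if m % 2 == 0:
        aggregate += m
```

Sum of even numbers 0 to 17
`aggregate` takes the values: 0 → 2 → 6 → 12 → 20 → 30 → 42 → 56 → 72

Answer: 72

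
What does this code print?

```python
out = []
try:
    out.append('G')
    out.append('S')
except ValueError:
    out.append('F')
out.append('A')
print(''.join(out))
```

Execution trace: 'G' (try body) → 'S' (try body, no exception) → 'A' (after the try/except). Output: GSA

Answer: GSA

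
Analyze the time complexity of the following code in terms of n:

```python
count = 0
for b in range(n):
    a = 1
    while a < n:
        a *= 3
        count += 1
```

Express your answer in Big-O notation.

Each loop level contributes: n × log n. Multiplying the contributions gives O(n log n).

Answer: O(n log n)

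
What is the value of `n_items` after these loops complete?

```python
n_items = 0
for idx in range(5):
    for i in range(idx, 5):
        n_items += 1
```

Upper triangle: 5 + 4 + ... + 1
`n_items` takes the values: 0 → 1 → 2 → 3 → 4 → 5 → 6 → 7 → 8 → 9 → 10 → 11 → 12 → 13 → 14 → 15

Answer: 15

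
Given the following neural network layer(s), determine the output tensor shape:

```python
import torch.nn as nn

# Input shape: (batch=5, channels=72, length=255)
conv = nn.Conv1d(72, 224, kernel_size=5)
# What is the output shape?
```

Input: (5, 72, 255) -> Output: (5, 224, 251)

Answer: (5, 224, 251)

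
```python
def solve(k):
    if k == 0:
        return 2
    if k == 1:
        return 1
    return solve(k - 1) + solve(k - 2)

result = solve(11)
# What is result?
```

Build up from base cases: solve(0)=2, solve(1)=1, solve(2)=3, solve(3)=4, solve(4)=7, solve(5)=11, solve(6)=18, ..., solve(11)=199

Answer: 199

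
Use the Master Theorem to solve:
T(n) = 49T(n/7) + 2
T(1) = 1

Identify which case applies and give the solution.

a=49, b=7, f(n)=2. log_7(49) = 2. Since c=0 < 2, Case 1 applies: T(n) = Θ(n^log_b(a)) = O(n^2).

Answer: O(n^2) - Case 1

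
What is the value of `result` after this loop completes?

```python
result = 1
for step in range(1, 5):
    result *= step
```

4! = 24
`result` takes the values: 1 → 2 → 6 → 24

Answer: 24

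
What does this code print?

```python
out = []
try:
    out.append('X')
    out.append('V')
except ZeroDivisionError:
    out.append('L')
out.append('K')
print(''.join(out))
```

Execution trace: 'X' (try body) → 'V' (try body, no exception) → 'K' (after the try/except). Output: XVK

Answer: XVK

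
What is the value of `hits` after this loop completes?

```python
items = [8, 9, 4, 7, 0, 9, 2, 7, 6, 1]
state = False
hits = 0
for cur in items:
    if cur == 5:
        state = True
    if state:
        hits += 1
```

Count elements after first 5 in [8, 9, 4, 7, 0, 9, 2, 7, 6, 1]
`hits` takes the values: 0

Answer: 0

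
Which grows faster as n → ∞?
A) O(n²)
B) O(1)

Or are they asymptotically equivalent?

O(n²) vs O(1): Higher order terms dominate.

Answer: A) O(n²) grows faster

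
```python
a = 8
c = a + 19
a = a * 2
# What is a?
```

Trace:
`a = 8` → a = 8
`c = a + 19` → c = 27
`a = a * 2` → a = 16
So a = 16

Answer: 16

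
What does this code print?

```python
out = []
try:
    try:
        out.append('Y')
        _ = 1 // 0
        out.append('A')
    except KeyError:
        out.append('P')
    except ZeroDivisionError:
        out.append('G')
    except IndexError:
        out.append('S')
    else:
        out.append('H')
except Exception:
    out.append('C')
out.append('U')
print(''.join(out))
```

Execution trace: 'Y' (inner try body) → 'G' (inner except ZeroDivisionError) → 'U' (after the try/except). Output: YGU

Answer: YGU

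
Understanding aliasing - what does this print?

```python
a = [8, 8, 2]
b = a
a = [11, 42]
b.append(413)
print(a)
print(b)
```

Key concept: rebinding vs mutation: a is rebound to a new list, b still points at the original.
Step by step:
`a = [8, 8, 2]` → a = [8, 8, 2]
`b = a` → b = [8, 8, 2] (same object as a)
`a = [11, 42]` → a = [11, 42]
`b.append(413)` → b = [8, 8, 2, 413]
`print(a)` → prints [11, 42]
`print(b)` → prints [8, 8, 2, 413]

Answer:
[11, 42]
[8, 8, 2, 413]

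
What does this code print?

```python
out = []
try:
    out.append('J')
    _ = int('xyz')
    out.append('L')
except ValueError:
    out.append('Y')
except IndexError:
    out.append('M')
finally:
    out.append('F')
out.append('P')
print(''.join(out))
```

Execution trace: 'J' (try body) → 'Y' (except ValueError) → 'F' (finally) → 'P' (after the try/except). Output: JYFP

Answer: JYFP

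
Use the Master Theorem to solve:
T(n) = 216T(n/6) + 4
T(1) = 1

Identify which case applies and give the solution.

a=216, b=6, f(n)=4. log_6(216) = 3. Since c=0 < 3, Case 1 applies: T(n) = Θ(n^log_b(a)) = O(n^3).

Answer: O(n^3) - Case 1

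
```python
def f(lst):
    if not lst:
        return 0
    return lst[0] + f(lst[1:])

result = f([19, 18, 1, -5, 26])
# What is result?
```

19 + 18 + 1 + (-5) + 26 + 0 = 59

Answer: 59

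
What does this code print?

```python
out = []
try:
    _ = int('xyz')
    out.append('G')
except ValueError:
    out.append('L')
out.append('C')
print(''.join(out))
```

Execution trace: 'L' (except ValueError) → 'C' (after the try/except). Output: LC

Answer: LC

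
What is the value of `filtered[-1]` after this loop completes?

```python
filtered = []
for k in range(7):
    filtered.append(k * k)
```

Last element of squares 0 to 6
`filtered` takes the values: [] → [0] → [0, 1] → [0, 1, 4] → [0, 1, 4, 9] → [0, 1, 4, 9, 16] → [0, 1, 4, 9, 16, 25] → [0, 1, 4, 9, 16, 25, 36]
So `filtered[-1]` = 36

Answer: 36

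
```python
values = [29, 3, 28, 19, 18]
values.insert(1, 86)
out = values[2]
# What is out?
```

Trace:
`values = [29, 3, 28, 19, 18]` → values = [29, 3, 28, 19, 18]
`values.insert(1, 86)` → values = [29, 86, 3, 28, 19, 18]
`out = values[2]` → out = 3
So out = 3

Answer: 3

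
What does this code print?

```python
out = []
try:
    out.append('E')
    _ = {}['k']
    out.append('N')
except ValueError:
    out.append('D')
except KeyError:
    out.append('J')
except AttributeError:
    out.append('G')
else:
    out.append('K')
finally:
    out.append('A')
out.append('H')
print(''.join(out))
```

Execution trace: 'E' (try body) → 'J' (except KeyError) → 'A' (finally) → 'H' (after the try/except). Output: EJAH

Answer: EJAH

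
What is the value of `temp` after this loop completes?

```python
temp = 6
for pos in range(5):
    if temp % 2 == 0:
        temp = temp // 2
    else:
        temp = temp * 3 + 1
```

Collatz-style transformation from 6
`temp` takes the values: 6 → 3 → 10 → 5 → 16 → 8

Answer: 8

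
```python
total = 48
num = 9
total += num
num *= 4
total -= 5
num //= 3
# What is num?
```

Trace:
`total = 48` → total = 48
`num = 9` → num = 9
`total += num` → total = 57
`num *= 4` → num = 36
`total -= 5` → total = 52
`num //= 3` → num = 12
So num = 12

Answer: 12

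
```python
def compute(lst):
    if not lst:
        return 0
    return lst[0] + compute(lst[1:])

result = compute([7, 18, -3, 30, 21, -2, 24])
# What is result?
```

7 + 18 + (-3) + 30 + 21 + (-2) + 24 + 0 = 95

Answer: 95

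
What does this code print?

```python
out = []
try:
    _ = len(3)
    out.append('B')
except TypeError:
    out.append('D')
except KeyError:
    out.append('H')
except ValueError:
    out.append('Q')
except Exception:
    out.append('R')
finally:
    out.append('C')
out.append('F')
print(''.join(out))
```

Execution trace: 'D' (except TypeError) → 'C' (finally) → 'F' (after the try/except). Output: DCF

Answer: DCF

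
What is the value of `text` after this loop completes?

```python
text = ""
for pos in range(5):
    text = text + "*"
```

Repeat '*' 5 times
`text` takes the values: "" → "*" → "**" → "***" → "****" → "*****"

Answer: "*****"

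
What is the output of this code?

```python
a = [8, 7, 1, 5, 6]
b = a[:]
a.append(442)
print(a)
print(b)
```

Key concept: slice [:] creates copy.
Step by step:
`a = [8, 7, 1, 5, 6]` → a = [8, 7, 1, 5, 6]
`b = a[:]` → b = [8, 7, 1, 5, 6]
`a.append(442)` → a = [8, 7, 1, 5, 6, 442]
`print(a)` → prints [8, 7, 1, 5, 6, 442]
`print(b)` → prints [8, 7, 1, 5, 6]

Answer:
[8, 7, 1, 5, 6, 442]
[8, 7, 1, 5, 6]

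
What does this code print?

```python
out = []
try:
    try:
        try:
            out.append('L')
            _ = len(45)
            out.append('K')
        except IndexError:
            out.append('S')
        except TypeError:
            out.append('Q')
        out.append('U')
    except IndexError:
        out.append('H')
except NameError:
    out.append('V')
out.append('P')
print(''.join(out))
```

Execution trace: 'L' (inner try body) → 'Q' (inner except TypeError) → 'U' (try body, no exception) → 'P' (after the try/except). Output: LQUP

Answer: LQUP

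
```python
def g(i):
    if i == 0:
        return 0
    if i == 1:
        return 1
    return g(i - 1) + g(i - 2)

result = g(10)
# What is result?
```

Build up from base cases: g(0)=0, g(1)=1, g(2)=1, g(3)=2, g(4)=3, g(5)=5, g(6)=8, ..., g(10)=55

Answer: 55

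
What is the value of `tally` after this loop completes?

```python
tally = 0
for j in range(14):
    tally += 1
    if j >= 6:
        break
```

Loop breaks when j reaches 6, tally is 7
`tally` takes the values: 0 → 1 → 2 → 3 → 4 → 5 → 6 → 7

Answer: 7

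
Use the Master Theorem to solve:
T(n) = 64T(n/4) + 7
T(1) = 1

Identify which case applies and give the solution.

a=64, b=4, f(n)=7. log_4(64) = 3. Since c=0 < 3, Case 1 applies: T(n) = Θ(n^log_b(a)) = O(n^3).

Answer: O(n^3) - Case 1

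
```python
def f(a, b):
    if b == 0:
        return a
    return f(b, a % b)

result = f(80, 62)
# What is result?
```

f(80, 62) -> f(62, 18) -> f(18, 8) -> f(8, 2) -> f(2, 0) -> 2

Answer: 2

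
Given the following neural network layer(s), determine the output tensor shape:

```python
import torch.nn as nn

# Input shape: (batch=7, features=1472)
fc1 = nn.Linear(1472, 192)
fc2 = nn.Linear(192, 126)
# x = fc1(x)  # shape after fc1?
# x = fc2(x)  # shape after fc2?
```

Input: (7, 1472) -> after fc1: (7, 192) -> Output: (7, 126)

Answer: (7, 126)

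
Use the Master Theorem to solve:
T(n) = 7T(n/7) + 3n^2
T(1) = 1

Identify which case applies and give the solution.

a=7, b=7, f(n)=3n^2. log_7(7) = 1. Since c=2 > 1 and the regularity condition holds (7(n/7)^2 = (7/7^2)n^2 with 7/7^2 < 1), Case 3 applies: T(n) = Θ(f(n)) = O(n^2).

Answer: O(n^2) - Case 3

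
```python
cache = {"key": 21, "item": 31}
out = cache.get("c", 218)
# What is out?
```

Trace:
`cache = {"key": 21, "item": 31}` → cache = {'key': 21, 'item': 31}
`out = cache.get("c", 218)` → out = 218
So out = 218

Answer: 218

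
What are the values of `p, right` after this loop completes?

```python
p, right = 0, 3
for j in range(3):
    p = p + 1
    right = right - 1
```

p goes 0→3, right goes 3→0
`p, right` takes the values: (0, 3) → (1, 3) → (1, 2) → (2, 2) → (2, 1) → (3, 1) → (3, 0)

Answer: 3, 0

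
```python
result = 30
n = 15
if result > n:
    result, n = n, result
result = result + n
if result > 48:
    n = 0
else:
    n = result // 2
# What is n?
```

Trace:
`result = 30` → result = 30
`n = 15` → n = 15
`if result > n: ...` → result > n is True → result = 15; n = 30
`result = result + n` → result = 45
`if result > 48: ...` → result > 48 is False, take else branch → n = 22
So n = 22

Answer: 22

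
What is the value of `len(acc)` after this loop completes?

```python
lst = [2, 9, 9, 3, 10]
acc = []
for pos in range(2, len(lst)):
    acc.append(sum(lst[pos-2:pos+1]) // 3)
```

Number of 3-element averages
`acc` takes the values: [] → [6] → [6, 7] → [6, 7, 7]
So `len(acc)` = 3

Answer: 3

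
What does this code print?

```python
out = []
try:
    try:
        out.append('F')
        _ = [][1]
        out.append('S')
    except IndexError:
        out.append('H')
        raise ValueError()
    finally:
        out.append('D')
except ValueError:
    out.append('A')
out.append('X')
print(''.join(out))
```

Execution trace: 'F' (inner try body) → 'H' (inner except IndexError) → 'D' (inner finally) → 'A' (outer except ValueError) → 'X' (after the try/except). Output: FHDAX

Answer: FHDAX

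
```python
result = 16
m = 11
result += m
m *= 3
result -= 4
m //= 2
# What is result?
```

Trace:
`result = 16` → result = 16
`m = 11` → m = 11
`result += m` → result = 27
`m *= 3` → m = 33
`result -= 4` → result = 23
`m //= 2` → m = 16
So result = 23

Answer: 23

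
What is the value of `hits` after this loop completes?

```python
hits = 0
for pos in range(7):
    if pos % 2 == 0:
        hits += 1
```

Count numbers divisible by 2 in range(7)
`hits` takes the values: 0 → 1 → 2 → 3 → 4

Answer: 4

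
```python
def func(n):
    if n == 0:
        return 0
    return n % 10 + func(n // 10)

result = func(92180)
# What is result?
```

Sum of digits of 92180: 0 + 8 + 1 + 2 + 9 = 20

Answer: 20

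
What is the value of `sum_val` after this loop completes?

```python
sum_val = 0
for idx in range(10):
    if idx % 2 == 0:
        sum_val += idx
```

Sum of even numbers 0 to 9
`sum_val` takes the values: 0 → 2 → 6 → 12 → 20

Answer: 20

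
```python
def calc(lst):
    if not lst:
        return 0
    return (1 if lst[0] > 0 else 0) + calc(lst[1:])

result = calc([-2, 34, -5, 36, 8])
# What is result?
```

Count of positive elements in [-2, 34, -5, 36, 8] = 3

Answer: 3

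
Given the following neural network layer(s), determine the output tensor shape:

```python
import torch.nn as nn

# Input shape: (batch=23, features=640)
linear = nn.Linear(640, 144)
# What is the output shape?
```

Input: (23, 640) -> Output: (23, 144)

Answer: (23, 144)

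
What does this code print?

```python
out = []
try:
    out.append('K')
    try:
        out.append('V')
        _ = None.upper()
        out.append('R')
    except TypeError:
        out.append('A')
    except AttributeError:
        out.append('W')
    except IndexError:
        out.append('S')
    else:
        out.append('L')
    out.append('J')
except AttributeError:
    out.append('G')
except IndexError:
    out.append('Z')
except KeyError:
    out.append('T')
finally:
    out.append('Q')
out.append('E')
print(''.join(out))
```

Execution trace: 'K' (try body) → 'V' (inner try body) → 'W' (inner except AttributeError) → 'J' (try body, no exception) → 'Q' (finally) → 'E' (after the try/except). Output: KVWJQE

Answer: KVWJQE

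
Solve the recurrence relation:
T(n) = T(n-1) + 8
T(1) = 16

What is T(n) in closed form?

Unrolling: T(n) = T(1) + 8·(n-1) = 16 + 8(n-1) = 8n + 8.

Answer: T(n) = 8n + 8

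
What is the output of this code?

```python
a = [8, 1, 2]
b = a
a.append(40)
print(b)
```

Key concept: basic list aliasing.
Step by step:
`a = [8, 1, 2]` → a = [8, 1, 2]
`b = a` → b = [8, 1, 2] (same object as a)
`a.append(40)` → a = [8, 1, 2, 40] (same object as b); b = [8, 1, 2, 40] (same object as a)
`print(b)` → prints [8, 1, 2, 40]

Answer: [8, 1, 2, 40]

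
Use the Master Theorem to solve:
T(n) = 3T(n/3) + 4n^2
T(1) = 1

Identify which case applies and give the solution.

a=3, b=3, f(n)=4n^2. log_3(3) = 1. Since c=2 > 1 and the regularity condition holds (3(n/3)^2 = (3/3^2)n^2 with 3/3^2 < 1), Case 3 applies: T(n) = Θ(f(n)) = O(n^2).

Answer: O(n^2) - Case 3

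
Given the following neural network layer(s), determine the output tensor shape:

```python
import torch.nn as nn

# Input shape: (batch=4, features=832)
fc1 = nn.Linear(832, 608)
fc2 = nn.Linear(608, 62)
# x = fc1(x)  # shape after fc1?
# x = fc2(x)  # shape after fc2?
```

Input: (4, 832) -> after fc1: (4, 608) -> Output: (4, 62)

Answer: (4, 62)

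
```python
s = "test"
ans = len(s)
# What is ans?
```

Trace:
`s = "test"` → s = 'test'
`ans = len(s)` → ans = 4
So ans = 4

Answer: 4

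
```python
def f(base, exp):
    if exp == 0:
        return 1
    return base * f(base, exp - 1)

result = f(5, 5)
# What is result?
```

f(5, 5) = 5 * 5 * 5 * 5 * 5 = 3125

Answer: 3125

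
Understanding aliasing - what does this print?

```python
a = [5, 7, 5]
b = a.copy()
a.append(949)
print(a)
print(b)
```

Key concept: list.copy() creates independent copy.
Step by step:
`a = [5, 7, 5]` → a = [5, 7, 5]
`b = a.copy()` → b = [5, 7, 5]
`a.append(949)` → a = [5, 7, 5, 949]
`print(a)` → prints [5, 7, 5, 949]
`print(b)` → prints [5, 7, 5]

Answer:
[5, 7, 5, 949]
[5, 7, 5]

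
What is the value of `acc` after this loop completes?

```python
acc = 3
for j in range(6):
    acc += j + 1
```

Start at 3, add 1 to 6 = 24
`acc` takes the values: 3 → 4 → 6 → 9 → 13 → 18 → 24

Answer: 24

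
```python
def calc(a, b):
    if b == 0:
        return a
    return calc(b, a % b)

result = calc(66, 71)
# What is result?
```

calc(66, 71) -> calc(71, 66) -> calc(66, 5) -> calc(5, 1) -> calc(1, 0) -> 1

Answer: 1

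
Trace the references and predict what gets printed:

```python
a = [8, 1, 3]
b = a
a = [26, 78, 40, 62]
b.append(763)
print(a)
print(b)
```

Key concept: rebinding vs mutation: a is rebound to a new list, b still points at the original.
Step by step:
`a = [8, 1, 3]` → a = [8, 1, 3]
`b = a` → b = [8, 1, 3] (same object as a)
`a = [26, 78, 40, 62]` → a = [26, 78, 40, 62]
`b.append(763)` → b = [8, 1, 3, 763]
`print(a)` → prints [26, 78, 40, 62]
`print(b)` → prints [8, 1, 3, 763]

Answer:
[26, 78, 40, 62]
[8, 1, 3, 763]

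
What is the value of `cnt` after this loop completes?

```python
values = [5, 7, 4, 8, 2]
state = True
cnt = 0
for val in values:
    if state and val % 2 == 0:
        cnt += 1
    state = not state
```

Count even values at even positions
`cnt` takes the values: 0 → 1 → 2

Answer: 2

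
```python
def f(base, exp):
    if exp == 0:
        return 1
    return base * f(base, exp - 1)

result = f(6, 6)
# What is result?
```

f(6, 6) = 6 * 6 * 6 * 6 * 6 * 6 = 46656

Answer: 46656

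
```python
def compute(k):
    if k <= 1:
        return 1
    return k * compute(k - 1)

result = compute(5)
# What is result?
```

compute(5) = 5 * 4 * 3 * 2 * 1 = 120

Answer: 120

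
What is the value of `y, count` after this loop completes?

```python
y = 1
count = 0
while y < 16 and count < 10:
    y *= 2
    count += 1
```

Double until >= 16 or 10 iterations
`y, count` takes the values: (1, 0) → (2, 0) → (2, 1) → (4, 1) → (4, 2) → (8, 2) → (8, 3) → (16, 3) → (16, 4)

Answer: 16, 4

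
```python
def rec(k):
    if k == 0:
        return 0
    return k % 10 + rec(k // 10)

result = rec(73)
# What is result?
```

Sum of digits of 73: 3 + 7 = 10

Answer: 10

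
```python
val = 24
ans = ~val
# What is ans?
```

Trace:
`val = 24` → val = 24
`ans = ~val` → ans = -25
So ans = -25

Answer: -25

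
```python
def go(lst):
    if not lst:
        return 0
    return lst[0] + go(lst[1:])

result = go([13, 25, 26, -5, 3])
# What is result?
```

13 + 25 + 26 + (-5) + 3 + 0 = 62

Answer: 62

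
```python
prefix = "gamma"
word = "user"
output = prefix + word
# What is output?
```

Trace:
`prefix = "gamma"` → prefix = 'gamma'
`word = "user"` → word = 'user'
`output = prefix + word` → output = 'gammauser'
So output = 'gammauser'

Answer: 'gammauser'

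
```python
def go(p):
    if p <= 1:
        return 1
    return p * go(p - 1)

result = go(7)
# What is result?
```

go(7) = 7 * 6 * 5 * 4 * 3 * 2 * 1 = 5040

Answer: 5040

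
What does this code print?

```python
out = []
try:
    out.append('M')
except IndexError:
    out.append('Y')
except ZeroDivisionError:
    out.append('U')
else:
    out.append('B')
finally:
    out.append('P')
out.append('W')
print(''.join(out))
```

Execution trace: 'M' (try body, no exception) → 'B' (else) → 'P' (finally) → 'W' (after the try/except). Output: MBPW

Answer: MBPW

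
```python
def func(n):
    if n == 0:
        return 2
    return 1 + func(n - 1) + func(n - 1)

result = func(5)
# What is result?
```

func(n) = 1 + 2·func(n-1), func(0)=2. Closed form: (2+1)·2^5 - 1 = 95.

Answer: 95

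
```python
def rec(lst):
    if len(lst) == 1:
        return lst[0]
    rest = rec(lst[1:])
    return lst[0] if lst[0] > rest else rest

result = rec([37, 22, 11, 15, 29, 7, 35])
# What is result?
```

Recursive max over [37, 22, 11, 15, 29, 7, 35] = 37

Answer: 37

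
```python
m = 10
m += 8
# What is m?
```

Trace:
`m = 10` → m = 10
`m += 8` → m = 18
So m = 18

Answer: 18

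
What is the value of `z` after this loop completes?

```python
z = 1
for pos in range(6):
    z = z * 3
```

Multiply by 3, 6 times: 1 * 3^6 = 729
`z` takes the values: 1 → 3 → 9 → 27 → 81 → 243 → 729

Answer: 729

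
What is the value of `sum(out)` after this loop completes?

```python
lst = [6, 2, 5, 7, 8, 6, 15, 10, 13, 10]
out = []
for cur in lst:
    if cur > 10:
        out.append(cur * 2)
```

Sum of doubled values > 10
`out` takes the values: [] → [30] → [30, 26]
So `sum(out)` = 56

Answer: 56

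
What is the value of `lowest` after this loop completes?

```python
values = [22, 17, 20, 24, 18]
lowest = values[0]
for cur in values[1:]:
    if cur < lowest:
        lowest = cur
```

Minimum of [22, 17, 20, 24, 18]
`lowest` takes the values: 22 → 17

Answer: 17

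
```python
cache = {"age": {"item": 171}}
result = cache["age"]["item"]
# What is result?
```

Trace:
`cache = {"age": {"item": 171}}` → cache = {'age': {'item': 171}}
`result = cache["age"]["item"]` → result = 171
So result = 171

Answer: 171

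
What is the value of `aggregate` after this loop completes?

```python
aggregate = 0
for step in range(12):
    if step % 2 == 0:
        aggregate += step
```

Sum of even numbers 0 to 11
`aggregate` takes the values: 0 → 2 → 6 → 12 → 20 → 30

Answer: 30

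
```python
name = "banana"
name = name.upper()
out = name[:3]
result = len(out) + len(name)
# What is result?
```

Trace:
`name = "banana"` → name = 'banana'
`name = name.upper()` → name = 'BANANA'
`out = name[:3]` → out = 'BAN'
`result = len(out) + len(name)` → result = 9
So result = 9

Answer: 9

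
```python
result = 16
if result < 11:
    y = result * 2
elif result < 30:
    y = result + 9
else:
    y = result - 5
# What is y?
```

Trace:
`result = 16` → result = 16
`if result < 11: ...` → result < 11 is False, result < 30 is True → y = 25
So y = 25

Answer: 25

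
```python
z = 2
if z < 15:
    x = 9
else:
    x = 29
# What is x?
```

Trace:
`z = 2` → z = 2
`if z < 15: ...` → z < 15 is True → x = 9
So x = 9

Answer: 9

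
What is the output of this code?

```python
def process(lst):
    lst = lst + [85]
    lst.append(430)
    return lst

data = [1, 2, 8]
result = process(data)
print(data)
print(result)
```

Key concept: rebinding parameter vs mutation.
Step by step:
`data = [1, 2, 8]` → data = [1, 2, 8]
`result = process(data)` → result = [1, 2, 8, 85, 430]
`print(data)` → prints [1, 2, 8]
`print(result)` → prints [1, 2, 8, 85, 430]

Answer:
[1, 2, 8]
[1, 2, 8, 85, 430]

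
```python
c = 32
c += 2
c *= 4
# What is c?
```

Trace:
`c = 32` → c = 32
`c += 2` → c = 34
`c *= 4` → c = 136
So c = 136

Answer: 136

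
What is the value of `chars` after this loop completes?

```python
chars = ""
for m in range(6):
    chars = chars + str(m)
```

Concatenate digits 0 to 5
`chars` takes the values: "" → "0" → "01" → "012" → "0123" → "01234" → "012345"

Answer: "012345"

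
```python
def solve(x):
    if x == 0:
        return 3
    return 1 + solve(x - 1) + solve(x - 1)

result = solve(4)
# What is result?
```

solve(x) = 1 + 2·solve(x-1), solve(0)=3. Closed form: (3+1)·2^4 - 1 = 63.

Answer: 63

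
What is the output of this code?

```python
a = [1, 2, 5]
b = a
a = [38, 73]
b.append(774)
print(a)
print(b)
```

Key concept: rebinding vs mutation: a is rebound to a new list, b still points at the original.
Step by step:
`a = [1, 2, 5]` → a = [1, 2, 5]
`b = a` → b = [1, 2, 5] (same object as a)
`a = [38, 73]` → a = [38, 73]
`b.append(774)` → b = [1, 2, 5, 774]
`print(a)` → prints [38, 73]
`print(b)` → prints [1, 2, 5, 774]

Answer:
[38, 73]
[1, 2, 5, 774]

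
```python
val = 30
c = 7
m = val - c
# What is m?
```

Trace:
`val = 30` → val = 30
`c = 7` → c = 7
`m = val - c` → m = 23
So m = 23

Answer: 23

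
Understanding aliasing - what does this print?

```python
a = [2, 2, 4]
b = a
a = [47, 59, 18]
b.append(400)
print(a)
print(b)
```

Key concept: rebinding vs mutation: a is rebound to a new list, b still points at the original.
Step by step:
`a = [2, 2, 4]` → a = [2, 2, 4]
`b = a` → b = [2, 2, 4] (same object as a)
`a = [47, 59, 18]` → a = [47, 59, 18]
`b.append(400)` → b = [2, 2, 4, 400]
`print(a)` → prints [47, 59, 18]
`print(b)` → prints [2, 2, 4, 400]

Answer:
[47, 59, 18]
[2, 2, 4, 400]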